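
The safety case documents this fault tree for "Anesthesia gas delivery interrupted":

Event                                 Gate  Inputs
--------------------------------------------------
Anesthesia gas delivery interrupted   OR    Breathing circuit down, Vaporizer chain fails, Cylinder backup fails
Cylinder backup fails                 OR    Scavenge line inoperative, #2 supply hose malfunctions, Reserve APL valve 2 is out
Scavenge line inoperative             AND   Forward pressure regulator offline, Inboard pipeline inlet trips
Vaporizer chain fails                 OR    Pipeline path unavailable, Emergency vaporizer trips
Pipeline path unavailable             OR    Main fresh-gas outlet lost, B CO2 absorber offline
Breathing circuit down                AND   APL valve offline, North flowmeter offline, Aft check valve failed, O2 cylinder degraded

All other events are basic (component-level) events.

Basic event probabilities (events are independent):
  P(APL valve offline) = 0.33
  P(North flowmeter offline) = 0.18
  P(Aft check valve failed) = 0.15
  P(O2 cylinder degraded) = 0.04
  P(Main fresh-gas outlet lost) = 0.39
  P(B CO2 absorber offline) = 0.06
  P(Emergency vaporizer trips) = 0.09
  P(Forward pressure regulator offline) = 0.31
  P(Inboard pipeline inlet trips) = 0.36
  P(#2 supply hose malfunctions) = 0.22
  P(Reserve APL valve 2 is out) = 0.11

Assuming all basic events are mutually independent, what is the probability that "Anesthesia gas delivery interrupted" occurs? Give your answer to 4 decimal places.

P(Breathing circuit down) [AND] = 0.33 × 0.18 × 0.15 × 0.04 = 0.000356
P(Pipeline path unavailable) [OR] = 1 − (1−0.39) × (1−0.06) = 0.426600
P(Vaporizer chain fails) [OR] = 1 − (1−0.426600) × (1−0.09) = 0.478206
P(Scavenge line inoperative) [AND] = 0.31 × 0.36 = 0.111600
P(Cylinder backup fails) [OR] = 1 − (1−0.111600) × (1−0.22) × (1−0.11) = 0.383273
P(Anesthesia gas delivery interrupted) [OR] = 1 − (1−0.000356) × (1−0.478206) × (1−0.383273) = 0.678310
Rounded to 4 decimal places: P(Anesthesia gas delivery interrupted) ≈ 0.6783.

0.6783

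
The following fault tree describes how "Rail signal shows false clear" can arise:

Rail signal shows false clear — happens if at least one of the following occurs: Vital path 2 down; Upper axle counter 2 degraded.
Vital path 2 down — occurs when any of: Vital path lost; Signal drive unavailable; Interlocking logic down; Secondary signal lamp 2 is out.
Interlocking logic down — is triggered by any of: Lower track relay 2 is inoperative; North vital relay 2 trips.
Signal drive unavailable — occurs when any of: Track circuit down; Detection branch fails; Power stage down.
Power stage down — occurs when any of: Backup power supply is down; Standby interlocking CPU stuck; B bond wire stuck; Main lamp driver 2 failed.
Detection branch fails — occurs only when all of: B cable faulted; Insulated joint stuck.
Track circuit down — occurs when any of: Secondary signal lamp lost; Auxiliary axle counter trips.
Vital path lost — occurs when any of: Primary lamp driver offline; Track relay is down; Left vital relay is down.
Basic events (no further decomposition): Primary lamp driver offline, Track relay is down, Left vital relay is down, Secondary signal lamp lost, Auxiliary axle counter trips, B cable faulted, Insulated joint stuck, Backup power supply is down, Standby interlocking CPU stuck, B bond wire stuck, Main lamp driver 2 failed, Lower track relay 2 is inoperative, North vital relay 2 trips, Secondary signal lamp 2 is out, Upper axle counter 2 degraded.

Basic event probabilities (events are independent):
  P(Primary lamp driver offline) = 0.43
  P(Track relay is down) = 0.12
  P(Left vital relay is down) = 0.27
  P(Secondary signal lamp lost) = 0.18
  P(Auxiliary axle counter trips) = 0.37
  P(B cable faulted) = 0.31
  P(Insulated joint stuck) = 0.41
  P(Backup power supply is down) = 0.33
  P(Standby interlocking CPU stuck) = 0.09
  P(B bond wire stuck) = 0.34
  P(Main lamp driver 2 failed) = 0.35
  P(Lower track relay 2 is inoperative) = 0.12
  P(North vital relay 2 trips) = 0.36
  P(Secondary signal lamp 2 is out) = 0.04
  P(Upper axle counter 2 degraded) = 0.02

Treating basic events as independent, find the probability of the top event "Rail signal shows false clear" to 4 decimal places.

P(Vital path lost) [OR] = 1 − (1−0.43) × (1−0.12) × (1−0.27) = 0.633832
P(Track circuit down) [OR] = 1 − (1−0.18) × (1−0.37) = 0.483400
P(Detection branch fails) [AND] = 0.31 × 0.41 = 0.127100
P(Power stage down) [OR] = 1 − (1−0.33) × (1−0.09) × (1−0.34) × (1−0.35) = 0.738439
P(Signal drive unavailable) [OR] = 1 − (1−0.483400) × (1−0.127100) × (1−0.738439) = 0.882052
P(Interlocking logic down) [OR] = 1 − (1−0.12) × (1−0.36) = 0.436800
P(Vital path 2 down) [OR] = 1 − (1−0.633832) × (1−0.882052) × (1−0.436800) × (1−0.04) = 0.976649
P(Rail signal shows false clear) [OR] = 1 − (1−0.976649) × (1−0.02) = 0.977116
Rounded to 4 decimal places: P(Rail signal shows false clear) ≈ 0.9771.

0.9771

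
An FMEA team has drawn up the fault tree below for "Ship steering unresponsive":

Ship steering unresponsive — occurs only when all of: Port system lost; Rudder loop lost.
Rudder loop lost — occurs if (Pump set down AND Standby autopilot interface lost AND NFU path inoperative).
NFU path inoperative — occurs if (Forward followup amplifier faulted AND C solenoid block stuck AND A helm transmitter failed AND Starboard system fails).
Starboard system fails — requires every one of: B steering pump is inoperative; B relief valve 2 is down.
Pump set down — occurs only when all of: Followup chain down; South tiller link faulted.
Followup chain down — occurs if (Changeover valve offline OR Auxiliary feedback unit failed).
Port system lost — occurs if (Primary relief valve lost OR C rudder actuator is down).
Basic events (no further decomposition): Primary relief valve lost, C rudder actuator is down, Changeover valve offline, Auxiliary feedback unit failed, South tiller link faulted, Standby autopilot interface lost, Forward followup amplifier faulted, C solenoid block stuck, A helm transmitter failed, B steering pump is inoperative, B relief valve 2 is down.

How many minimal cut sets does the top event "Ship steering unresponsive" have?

Port system lost [OR]: union of children's cut sets → 2 cut set(s).
Followup chain down [OR]: union of children's cut sets → 2 cut set(s).
Pump set down [AND]: one cut set from each child combined → 2 × 1 = 2 cut set(s).
Starboard system fails [AND]: one cut set from each child combined → 1 × 1 = 1 cut set(s).
NFU path inoperative [AND]: one cut set from each child combined → 1 × 1 × 1 × 1 = 1 cut set(s).
Rudder loop lost [AND]: one cut set from each child combined → 2 × 1 × 1 = 2 cut set(s).
Ship steering unresponsive [AND]: one cut set from each child combined → 2 × 2 = 4 cut set(s).
Minimal cut sets: {A helm transmitter failed, B relief valve 2 is down, B steering pump is inoperative, C solenoid block stuck, Changeover valve offline, Forward followup amplifier faulted, Primary relief valve lost, South tiller link faulted, Standby autopilot interface lost}; {A helm transmitter failed, Auxiliary feedback unit failed, B relief valve 2 is down, B steering pump is inoperative, C solenoid block stuck, Forward followup amplifier faulted, Primary relief valve lost, South tiller link faulted, Standby autopilot interface lost}; {A helm transmitter failed, B relief valve 2 is down, B steering pump is inoperative, C rudder actuator is down, C solenoid block stuck, Changeover valve offline, Forward followup amplifier faulted, South tiller link faulted, Standby autopilot interface lost}; {A helm transmitter failed, Auxiliary feedback unit failed, B relief valve 2 is down, B steering pump is inoperative, C rudder actuator is down, C solenoid block stuck, Forward followup amplifier faulted, South tiller link faulted, Standby autopilot interface lost}.

4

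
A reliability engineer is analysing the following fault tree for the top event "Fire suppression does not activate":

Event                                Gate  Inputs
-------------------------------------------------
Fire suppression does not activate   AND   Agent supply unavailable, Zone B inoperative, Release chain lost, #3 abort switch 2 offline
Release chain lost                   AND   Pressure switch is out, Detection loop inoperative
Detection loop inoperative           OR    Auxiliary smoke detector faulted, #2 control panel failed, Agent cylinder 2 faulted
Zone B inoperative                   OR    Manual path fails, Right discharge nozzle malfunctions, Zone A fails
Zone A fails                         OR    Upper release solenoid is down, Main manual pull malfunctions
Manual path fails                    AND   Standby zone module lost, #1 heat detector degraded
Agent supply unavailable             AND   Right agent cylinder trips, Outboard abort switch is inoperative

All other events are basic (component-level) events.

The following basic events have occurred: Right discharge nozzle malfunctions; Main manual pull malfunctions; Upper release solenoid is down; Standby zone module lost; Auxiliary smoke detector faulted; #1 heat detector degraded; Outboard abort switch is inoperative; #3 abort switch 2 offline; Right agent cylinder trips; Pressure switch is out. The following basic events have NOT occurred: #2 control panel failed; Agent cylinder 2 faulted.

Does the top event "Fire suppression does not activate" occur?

Agent supply unavailable [AND]: Right agent cylinder trips=occurs, Outboard abort switch is inoperative=occurs → all inputs occur → occurs.
Manual path fails [AND]: Standby zone module lost=occurs, #1 heat detector degraded=occurs → all inputs occur → occurs.
Zone A fails [OR]: Upper release solenoid is down=occurs, Main manual pull malfunctions=occurs → at least one input occurs → occurs.
Zone B inoperative [OR]: Manual path fails=occurs, Right discharge nozzle malfunctions=occurs, Zone A fails=occurs → at least one input occurs → occurs.
Detection loop inoperative [OR]: Auxiliary smoke detector faulted=occurs, #2 control panel failed=not, Agent cylinder 2 faulted=not → at least one input occurs → occurs.
Release chain lost [AND]: Pressure switch is out=occurs, Detection loop inoperative=occurs → all inputs occur → occurs.
Fire suppression does not activate [AND]: Agent supply unavailable=occurs, Zone B inoperative=occurs, Release chain lost=occurs, #3 abort switch 2 offline=occurs → all inputs occur → occurs.

Yes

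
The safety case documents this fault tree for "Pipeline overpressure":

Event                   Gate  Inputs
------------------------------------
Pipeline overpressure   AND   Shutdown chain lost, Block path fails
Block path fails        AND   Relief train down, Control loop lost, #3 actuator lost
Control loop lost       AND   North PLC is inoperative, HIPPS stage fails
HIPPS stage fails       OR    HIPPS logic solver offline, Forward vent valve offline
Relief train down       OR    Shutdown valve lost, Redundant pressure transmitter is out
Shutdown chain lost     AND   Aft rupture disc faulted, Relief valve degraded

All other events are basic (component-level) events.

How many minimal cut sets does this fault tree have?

Shutdown chain lost [AND]: one cut set from each child combined → 1 × 1 = 1 cut set(s).
Relief train down [OR]: union of children's cut sets → 2 cut set(s).
HIPPS stage fails [OR]: union of children's cut sets → 2 cut set(s).
Control loop lost [AND]: one cut set from each child combined → 1 × 2 = 2 cut set(s).
Block path fails [AND]: one cut set from each child combined → 2 × 2 × 1 = 4 cut set(s).
Pipeline overpressure [AND]: one cut set from each child combined → 1 × 4 = 4 cut set(s).
Minimal cut sets: {#3 actuator lost, Aft rupture disc faulted, HIPPS logic solver offline, North PLC is inoperative, Relief valve degraded, Shutdown valve lost}; {#3 actuator lost, Aft rupture disc faulted, Forward vent valve offline, North PLC is inoperative, Relief valve degraded, Shutdown valve lost}; {#3 actuator lost, Aft rupture disc faulted, HIPPS logic solver offline, North PLC is inoperative, Redundant pressure transmitter is out, Relief valve degraded}; {#3 actuator lost, Aft rupture disc faulted, Forward vent valve offline, North PLC is inoperative, Redundant pressure transmitter is out, Relief valve degraded}.

4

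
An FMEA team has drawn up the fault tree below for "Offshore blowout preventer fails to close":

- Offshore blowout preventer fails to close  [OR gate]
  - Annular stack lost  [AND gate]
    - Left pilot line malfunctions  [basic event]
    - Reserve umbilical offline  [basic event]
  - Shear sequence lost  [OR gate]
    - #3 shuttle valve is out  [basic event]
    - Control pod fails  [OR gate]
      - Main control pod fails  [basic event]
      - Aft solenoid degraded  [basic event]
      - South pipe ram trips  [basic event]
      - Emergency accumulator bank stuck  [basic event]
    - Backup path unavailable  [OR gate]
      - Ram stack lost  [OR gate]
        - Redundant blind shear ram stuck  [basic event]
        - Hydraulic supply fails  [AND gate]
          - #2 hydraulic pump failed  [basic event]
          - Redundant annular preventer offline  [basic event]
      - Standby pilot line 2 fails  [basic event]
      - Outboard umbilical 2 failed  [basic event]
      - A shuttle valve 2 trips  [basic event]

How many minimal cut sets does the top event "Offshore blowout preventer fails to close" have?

Annular stack lost [AND]: one cut set from each child combined → 1 × 1 = 1 cut set(s).
Control pod fails [OR]: union of children's cut sets → 4 cut set(s).
Hydraulic supply fails [AND]: one cut set from each child combined → 1 × 1 = 1 cut set(s).
Ram stack lost [OR]: union of children's cut sets → 2 cut set(s).
Backup path unavailable [OR]: union of children's cut sets → 5 cut set(s).
Shear sequence lost [OR]: union of children's cut sets → 10 cut set(s).
Offshore blowout preventer fails to close [OR]: union of children's cut sets → 11 cut set(s).

11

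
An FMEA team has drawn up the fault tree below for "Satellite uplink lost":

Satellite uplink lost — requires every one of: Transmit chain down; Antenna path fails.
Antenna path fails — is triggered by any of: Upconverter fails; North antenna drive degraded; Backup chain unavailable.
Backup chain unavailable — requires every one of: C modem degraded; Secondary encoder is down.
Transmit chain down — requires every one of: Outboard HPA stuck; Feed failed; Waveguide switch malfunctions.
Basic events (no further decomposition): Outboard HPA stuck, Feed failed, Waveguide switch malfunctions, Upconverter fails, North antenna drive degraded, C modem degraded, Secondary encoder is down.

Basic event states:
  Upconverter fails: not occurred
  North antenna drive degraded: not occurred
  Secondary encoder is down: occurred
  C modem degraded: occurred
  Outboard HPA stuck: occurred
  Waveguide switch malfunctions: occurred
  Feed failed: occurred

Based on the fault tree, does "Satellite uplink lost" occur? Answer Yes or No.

Yes

Transmit chain down [AND]: Outboard HPA stuck=occurs, Feed failed=occurs, Waveguide switch malfunctions=occurs → all inputs occur → occurs.
Backup chain unavailable [AND]: C modem degraded=occurs, Secondary encoder is down=occurs → all inputs occur → occurs.
Antenna path fails [OR]: Upconverter fails=not, North antenna drive degraded=not, Backup chain unavailable=occurs → at least one input occurs → occurs.
Satellite uplink lost [AND]: Transmit chain down=occurs, Antenna path fails=occurs → all inputs occur → occurs.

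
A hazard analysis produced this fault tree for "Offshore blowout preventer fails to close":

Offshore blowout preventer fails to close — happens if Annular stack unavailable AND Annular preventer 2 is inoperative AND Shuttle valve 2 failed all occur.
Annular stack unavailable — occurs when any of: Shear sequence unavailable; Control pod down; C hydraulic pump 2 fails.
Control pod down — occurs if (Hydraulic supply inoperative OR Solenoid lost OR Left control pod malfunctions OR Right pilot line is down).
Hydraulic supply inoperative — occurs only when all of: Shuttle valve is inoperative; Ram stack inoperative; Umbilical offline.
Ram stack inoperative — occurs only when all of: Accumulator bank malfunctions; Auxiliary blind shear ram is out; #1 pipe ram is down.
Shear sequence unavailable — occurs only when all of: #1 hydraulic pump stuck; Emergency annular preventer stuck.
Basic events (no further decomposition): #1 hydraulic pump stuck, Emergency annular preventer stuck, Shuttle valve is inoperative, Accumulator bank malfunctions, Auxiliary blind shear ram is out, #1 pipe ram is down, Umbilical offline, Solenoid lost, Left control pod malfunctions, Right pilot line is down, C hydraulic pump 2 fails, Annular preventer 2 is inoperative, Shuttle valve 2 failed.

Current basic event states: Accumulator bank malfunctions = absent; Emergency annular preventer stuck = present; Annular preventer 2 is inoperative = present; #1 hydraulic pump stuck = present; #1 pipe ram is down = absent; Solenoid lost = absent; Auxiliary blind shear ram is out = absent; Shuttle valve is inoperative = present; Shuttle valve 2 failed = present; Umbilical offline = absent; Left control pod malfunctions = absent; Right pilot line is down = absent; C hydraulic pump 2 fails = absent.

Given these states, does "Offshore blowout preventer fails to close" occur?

Shear sequence unavailable [AND]: #1 hydraulic pump stuck=occurs, Emergency annular preventer stuck=occurs → all inputs occur → occurs.
Ram stack inoperative [AND]: Accumulator bank malfunctions=not, Auxiliary blind shear ram is out=not, #1 pipe ram is down=not → not all inputs occur → does not occur.
Hydraulic supply inoperative [AND]: Shuttle valve is inoperative=occurs, Ram stack inoperative=not, Umbilical offline=not → not all inputs occur → does not occur.
Control pod down [OR]: Hydraulic supply inoperative=not, Solenoid lost=not, Left control pod malfunctions=not, Right pilot line is down=not → no input occurs → does not occur.
Annular stack unavailable [OR]: Shear sequence unavailable=occurs, Control pod down=not, C hydraulic pump 2 fails=not → at least one input occurs → occurs.
Offshore blowout preventer fails to close [AND]: Annular stack unavailable=occurs, Annular preventer 2 is inoperative=occurs, Shuttle valve 2 failed=occurs → all inputs occur → occurs.

Yes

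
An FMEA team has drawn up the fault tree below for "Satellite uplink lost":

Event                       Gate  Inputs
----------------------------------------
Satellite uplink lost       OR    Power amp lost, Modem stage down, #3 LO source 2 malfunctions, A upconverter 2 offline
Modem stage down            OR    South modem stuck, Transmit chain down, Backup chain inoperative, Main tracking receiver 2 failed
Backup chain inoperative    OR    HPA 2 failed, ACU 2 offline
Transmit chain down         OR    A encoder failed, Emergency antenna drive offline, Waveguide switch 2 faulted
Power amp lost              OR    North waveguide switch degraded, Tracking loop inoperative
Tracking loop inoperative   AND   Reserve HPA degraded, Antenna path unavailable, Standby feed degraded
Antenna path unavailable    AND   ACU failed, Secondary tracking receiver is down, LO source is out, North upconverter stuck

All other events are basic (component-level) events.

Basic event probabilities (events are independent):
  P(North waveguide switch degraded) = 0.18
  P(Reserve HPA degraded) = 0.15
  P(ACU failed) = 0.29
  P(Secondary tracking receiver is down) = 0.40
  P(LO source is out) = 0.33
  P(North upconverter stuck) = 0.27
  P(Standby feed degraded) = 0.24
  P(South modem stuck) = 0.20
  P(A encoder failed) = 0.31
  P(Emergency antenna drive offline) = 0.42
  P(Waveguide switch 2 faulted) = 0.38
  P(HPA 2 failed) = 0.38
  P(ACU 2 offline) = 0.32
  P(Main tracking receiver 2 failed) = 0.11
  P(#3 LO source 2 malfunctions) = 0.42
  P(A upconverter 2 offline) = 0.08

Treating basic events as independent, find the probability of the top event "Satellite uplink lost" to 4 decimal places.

P(Antenna path unavailable) [AND] = 0.29 × 0.40 × 0.33 × 0.27 = 0.010336
P(Tracking loop inoperative) [AND] = 0.15 × 0.010336 × 0.24 = 0.000372
P(Power amp lost) [OR] = 1 − (1−0.18) × (1−0.000372) = 0.180305
P(Transmit chain down) [OR] = 1 − (1−0.31) × (1−0.42) × (1−0.38) = 0.751876
P(Backup chain inoperative) [OR] = 1 − (1−0.38) × (1−0.32) = 0.578400
P(Modem stage down) [OR] = 1 − (1−0.20) × (1−0.751876) × (1−0.578400) × (1−0.11) = 0.925518
P(Satellite uplink lost) [OR] = 1 − (1−0.180305) × (1−0.925518) × (1−0.42) × (1−0.08) = 0.967422
Rounded to 4 decimal places: P(Satellite uplink lost) ≈ 0.9674.

0.9674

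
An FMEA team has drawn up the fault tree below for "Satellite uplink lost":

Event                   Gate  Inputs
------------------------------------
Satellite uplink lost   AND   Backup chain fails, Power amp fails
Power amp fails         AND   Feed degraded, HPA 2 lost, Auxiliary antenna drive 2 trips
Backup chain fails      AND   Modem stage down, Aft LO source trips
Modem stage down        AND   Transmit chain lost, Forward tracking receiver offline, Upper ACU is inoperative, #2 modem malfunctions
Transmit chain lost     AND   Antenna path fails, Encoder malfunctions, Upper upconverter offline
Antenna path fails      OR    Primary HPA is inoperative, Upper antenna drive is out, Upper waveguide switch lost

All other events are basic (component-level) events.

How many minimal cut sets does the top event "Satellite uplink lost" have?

3

Antenna path fails [OR]: union of children's cut sets → 3 cut set(s).
Transmit chain lost [AND]: one cut set from each child combined → 3 × 1 × 1 = 3 cut set(s).
Modem stage down [AND]: one cut set from each child combined → 3 × 1 × 1 × 1 = 3 cut set(s).
Backup chain fails [AND]: one cut set from each child combined → 3 × 1 = 3 cut set(s).
Power amp fails [AND]: one cut set from each child combined → 1 × 1 × 1 = 1 cut set(s).
Satellite uplink lost [AND]: one cut set from each child combined → 3 × 1 = 3 cut set(s).
Minimal cut sets: {#2 modem malfunctions, Aft LO source trips, Auxiliary antenna drive 2 trips, Encoder malfunctions, Feed degraded, Forward tracking receiver offline, HPA 2 lost, Primary HPA is inoperative, Upper ACU is inoperative, Upper upconverter offline}; {#2 modem malfunctions, Aft LO source trips, Auxiliary antenna drive 2 trips, Encoder malfunctions, Feed degraded, Forward tracking receiver offline, HPA 2 lost, Upper ACU is inoperative, Upper antenna drive is out, Upper upconverter offline}; {#2 modem malfunctions, Aft LO source trips, Auxiliary antenna drive 2 trips, Encoder malfunctions, Feed degraded, Forward tracking receiver offline, HPA 2 lost, Upper ACU is inoperative, Upper upconverter offline, Upper waveguide switch lost}.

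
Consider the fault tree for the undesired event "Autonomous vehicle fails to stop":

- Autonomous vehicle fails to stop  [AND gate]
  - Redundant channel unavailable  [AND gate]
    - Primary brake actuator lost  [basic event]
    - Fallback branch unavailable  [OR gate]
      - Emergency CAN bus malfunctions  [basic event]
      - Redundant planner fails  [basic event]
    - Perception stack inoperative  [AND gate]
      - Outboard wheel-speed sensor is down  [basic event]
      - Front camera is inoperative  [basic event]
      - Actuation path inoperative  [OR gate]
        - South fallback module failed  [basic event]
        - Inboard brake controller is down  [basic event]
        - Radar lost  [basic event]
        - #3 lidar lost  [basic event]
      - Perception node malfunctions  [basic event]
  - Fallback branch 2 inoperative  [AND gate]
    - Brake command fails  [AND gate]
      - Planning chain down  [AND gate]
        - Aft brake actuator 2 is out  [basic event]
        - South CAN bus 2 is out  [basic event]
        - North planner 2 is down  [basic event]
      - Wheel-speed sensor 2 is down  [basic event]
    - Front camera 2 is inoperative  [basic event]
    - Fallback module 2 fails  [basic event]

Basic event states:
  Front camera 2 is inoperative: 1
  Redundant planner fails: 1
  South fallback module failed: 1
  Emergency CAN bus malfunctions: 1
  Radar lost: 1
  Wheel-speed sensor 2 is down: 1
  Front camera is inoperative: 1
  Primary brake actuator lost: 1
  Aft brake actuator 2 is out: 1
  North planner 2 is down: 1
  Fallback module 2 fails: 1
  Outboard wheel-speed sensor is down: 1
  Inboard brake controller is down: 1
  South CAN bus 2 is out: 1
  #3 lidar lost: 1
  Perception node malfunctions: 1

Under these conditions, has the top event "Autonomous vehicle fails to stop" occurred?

Yes

Fallback branch unavailable [OR]: Emergency CAN bus malfunctions=occurs, Redundant planner fails=occurs → at least one input occurs → occurs.
Actuation path inoperative [OR]: South fallback module failed=occurs, Inboard brake controller is down=occurs, Radar lost=occurs, #3 lidar lost=occurs → at least one input occurs → occurs.
Perception stack inoperative [AND]: Outboard wheel-speed sensor is down=occurs, Front camera is inoperative=occurs, Actuation path inoperative=occurs, Perception node malfunctions=occurs → all inputs occur → occurs.
Redundant channel unavailable [AND]: Primary brake actuator lost=occurs, Fallback branch unavailable=occurs, Perception stack inoperative=occurs → all inputs occur → occurs.
Planning chain down [AND]: Aft brake actuator 2 is out=occurs, South CAN bus 2 is out=occurs, North planner 2 is down=occurs → all inputs occur → occurs.
Brake command fails [AND]: Planning chain down=occurs, Wheel-speed sensor 2 is down=occurs → all inputs occur → occurs.
Fallback branch 2 inoperative [AND]: Brake command fails=occurs, Front camera 2 is inoperative=occurs, Fallback module 2 fails=occurs → all inputs occur → occurs.
Autonomous vehicle fails to stop [AND]: Redundant channel unavailable=occurs, Fallback branch 2 inoperative=occurs → all inputs occur → occurs.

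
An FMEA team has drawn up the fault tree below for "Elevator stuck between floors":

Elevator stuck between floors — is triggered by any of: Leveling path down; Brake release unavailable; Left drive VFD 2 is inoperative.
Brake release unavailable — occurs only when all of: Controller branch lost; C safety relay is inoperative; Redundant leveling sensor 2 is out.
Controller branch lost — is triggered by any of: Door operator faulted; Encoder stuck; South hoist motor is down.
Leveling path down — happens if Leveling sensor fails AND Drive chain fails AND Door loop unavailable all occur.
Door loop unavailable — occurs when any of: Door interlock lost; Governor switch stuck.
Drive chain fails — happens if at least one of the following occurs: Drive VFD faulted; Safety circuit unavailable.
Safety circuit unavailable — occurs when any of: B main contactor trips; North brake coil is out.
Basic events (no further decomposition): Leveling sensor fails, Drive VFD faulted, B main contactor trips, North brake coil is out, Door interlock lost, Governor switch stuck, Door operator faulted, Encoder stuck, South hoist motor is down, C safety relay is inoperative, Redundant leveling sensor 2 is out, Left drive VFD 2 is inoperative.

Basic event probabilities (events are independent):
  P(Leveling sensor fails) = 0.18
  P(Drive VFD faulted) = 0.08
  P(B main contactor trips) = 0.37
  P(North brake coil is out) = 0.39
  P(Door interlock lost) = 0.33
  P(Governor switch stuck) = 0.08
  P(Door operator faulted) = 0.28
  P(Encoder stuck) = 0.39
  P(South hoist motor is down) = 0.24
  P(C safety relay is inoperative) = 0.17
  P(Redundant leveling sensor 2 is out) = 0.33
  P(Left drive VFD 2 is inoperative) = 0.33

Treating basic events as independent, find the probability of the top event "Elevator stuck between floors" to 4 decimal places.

P(Safety circuit unavailable) [OR] = 1 − (1−0.37) × (1−0.39) = 0.615700
P(Drive chain fails) [OR] = 1 − (1−0.08) × (1−0.615700) = 0.646444
P(Door loop unavailable) [OR] = 1 − (1−0.33) × (1−0.08) = 0.383600
P(Leveling path down) [AND] = 0.18 × 0.646444 × 0.383600 = 0.044636
P(Controller branch lost) [OR] = 1 − (1−0.28) × (1−0.39) × (1−0.24) = 0.666208
P(Brake release unavailable) [AND] = 0.666208 × 0.17 × 0.33 = 0.037374
P(Elevator stuck between floors) [OR] = 1 − (1−0.044636) × (1−0.037374) × (1−0.33) = 0.383829
Rounded to 4 decimal places: P(Elevator stuck between floors) ≈ 0.3838.

0.3838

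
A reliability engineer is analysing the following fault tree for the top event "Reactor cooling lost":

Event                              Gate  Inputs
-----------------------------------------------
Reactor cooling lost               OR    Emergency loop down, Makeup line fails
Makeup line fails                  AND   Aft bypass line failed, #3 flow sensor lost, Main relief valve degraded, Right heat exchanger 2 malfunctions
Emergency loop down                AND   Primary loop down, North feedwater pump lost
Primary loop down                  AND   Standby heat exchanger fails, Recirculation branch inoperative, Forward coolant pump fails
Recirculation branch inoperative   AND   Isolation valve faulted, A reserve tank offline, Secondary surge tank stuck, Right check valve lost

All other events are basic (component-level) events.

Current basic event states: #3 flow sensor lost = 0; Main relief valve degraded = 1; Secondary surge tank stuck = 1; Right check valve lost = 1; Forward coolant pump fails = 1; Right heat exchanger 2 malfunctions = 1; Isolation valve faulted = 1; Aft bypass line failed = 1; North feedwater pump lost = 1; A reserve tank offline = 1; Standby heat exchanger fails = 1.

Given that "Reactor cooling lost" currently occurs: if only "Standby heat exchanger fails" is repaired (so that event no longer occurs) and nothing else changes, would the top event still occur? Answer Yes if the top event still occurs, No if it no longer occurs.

No

Counterfactual: set "Standby heat exchanger fails" to not occurred.
Recirculation branch inoperative [AND]: Isolation valve faulted=occurs, A reserve tank offline=occurs, Secondary surge tank stuck=occurs, Right check valve lost=occurs → all inputs occur → occurs.
Primary loop down [AND]: Standby heat exchanger fails=not, Recirculation branch inoperative=occurs, Forward coolant pump fails=occurs → not all inputs occur → does not occur.
Emergency loop down [AND]: Primary loop down=not, North feedwater pump lost=occurs → not all inputs occur → does not occur.
Makeup line fails [AND]: Aft bypass line failed=occurs, #3 flow sensor lost=not, Main relief valve degraded=occurs, Right heat exchanger 2 malfunctions=occurs → not all inputs occur → does not occur.
Reactor cooling lost [OR]: Emergency loop down=not, Makeup line fails=not → no input occurs → does not occur.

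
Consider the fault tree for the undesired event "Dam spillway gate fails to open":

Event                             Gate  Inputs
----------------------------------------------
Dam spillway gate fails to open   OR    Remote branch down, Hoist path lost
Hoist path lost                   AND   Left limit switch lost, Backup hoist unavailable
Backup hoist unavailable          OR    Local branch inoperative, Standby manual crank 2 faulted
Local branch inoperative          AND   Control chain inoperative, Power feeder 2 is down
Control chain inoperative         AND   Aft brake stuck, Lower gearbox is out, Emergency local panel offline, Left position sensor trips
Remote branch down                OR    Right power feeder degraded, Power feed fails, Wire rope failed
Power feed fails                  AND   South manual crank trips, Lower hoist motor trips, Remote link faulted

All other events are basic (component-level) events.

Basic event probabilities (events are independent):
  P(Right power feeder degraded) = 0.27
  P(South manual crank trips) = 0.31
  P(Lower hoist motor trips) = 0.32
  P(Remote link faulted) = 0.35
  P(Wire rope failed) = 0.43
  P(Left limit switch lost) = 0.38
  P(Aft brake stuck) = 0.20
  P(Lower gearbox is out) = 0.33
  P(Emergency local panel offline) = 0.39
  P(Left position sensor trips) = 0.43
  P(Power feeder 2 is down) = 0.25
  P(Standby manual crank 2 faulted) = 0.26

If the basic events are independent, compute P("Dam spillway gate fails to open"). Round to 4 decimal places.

0.6383

P(Power feed fails) [AND] = 0.31 × 0.32 × 0.35 = 0.034720
P(Remote branch down) [OR] = 1 − (1−0.27) × (1−0.034720) × (1−0.43) = 0.598347
P(Control chain inoperative) [AND] = 0.20 × 0.33 × 0.39 × 0.43 = 0.011068
P(Local branch inoperative) [AND] = 0.011068 × 0.25 = 0.002767
P(Backup hoist unavailable) [OR] = 1 − (1−0.002767) × (1−0.26) = 0.262048
P(Hoist path lost) [AND] = 0.38 × 0.262048 = 0.099578
P(Dam spillway gate fails to open) [OR] = 1 − (1−0.598347) × (1−0.099578) = 0.638343
Rounded to 4 decimal places: P(Dam spillway gate fails to open) ≈ 0.6383.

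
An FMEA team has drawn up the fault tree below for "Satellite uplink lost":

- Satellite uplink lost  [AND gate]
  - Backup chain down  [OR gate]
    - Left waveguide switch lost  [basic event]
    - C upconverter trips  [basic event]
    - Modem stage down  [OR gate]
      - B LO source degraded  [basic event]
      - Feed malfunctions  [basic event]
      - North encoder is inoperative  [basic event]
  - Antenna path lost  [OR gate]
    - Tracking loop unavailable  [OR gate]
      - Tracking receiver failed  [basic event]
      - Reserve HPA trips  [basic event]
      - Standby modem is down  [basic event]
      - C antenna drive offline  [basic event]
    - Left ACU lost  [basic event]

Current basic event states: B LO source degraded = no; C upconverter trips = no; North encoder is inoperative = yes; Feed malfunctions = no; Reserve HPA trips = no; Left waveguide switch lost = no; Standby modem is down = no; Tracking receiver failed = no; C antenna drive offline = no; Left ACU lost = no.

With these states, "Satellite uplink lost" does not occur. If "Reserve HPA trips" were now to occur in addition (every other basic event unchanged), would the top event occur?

Counterfactual: set "Reserve HPA trips" to occurred.
Modem stage down [OR]: B LO source degraded=not, Feed malfunctions=not, North encoder is inoperative=occurs → at least one input occurs → occurs.
Backup chain down [OR]: Left waveguide switch lost=not, C upconverter trips=not, Modem stage down=occurs → at least one input occurs → occurs.
Tracking loop unavailable [OR]: Tracking receiver failed=not, Reserve HPA trips=occurs, Standby modem is down=not, C antenna drive offline=not → at least one input occurs → occurs.
Antenna path lost [OR]: Tracking loop unavailable=occurs, Left ACU lost=not → at least one input occurs → occurs.
Satellite uplink lost [AND]: Backup chain down=occurs, Antenna path lost=occurs → all inputs occur → occurs.

Yes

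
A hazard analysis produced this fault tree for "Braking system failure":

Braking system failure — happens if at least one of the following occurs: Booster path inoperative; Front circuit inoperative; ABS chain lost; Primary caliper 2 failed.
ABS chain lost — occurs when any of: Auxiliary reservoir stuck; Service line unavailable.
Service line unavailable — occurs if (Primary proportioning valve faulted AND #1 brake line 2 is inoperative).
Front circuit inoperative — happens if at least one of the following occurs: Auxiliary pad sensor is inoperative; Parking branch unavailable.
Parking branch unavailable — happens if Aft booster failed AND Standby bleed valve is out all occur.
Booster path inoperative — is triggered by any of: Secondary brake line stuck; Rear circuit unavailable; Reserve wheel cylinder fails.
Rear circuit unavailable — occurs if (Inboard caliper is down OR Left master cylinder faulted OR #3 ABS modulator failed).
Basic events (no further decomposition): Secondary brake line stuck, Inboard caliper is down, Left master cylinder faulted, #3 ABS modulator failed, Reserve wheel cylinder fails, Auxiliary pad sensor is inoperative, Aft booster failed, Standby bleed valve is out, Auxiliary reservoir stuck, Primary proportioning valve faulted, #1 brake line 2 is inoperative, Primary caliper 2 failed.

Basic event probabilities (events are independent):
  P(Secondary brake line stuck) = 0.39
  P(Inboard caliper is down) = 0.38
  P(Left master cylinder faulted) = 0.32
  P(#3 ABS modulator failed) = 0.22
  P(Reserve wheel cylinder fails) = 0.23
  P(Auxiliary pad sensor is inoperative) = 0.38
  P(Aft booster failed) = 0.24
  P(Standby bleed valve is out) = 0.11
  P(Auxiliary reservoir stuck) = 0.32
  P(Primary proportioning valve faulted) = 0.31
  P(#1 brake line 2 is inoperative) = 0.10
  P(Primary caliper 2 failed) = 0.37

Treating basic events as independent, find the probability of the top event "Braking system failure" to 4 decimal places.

P(Rear circuit unavailable) [OR] = 1 − (1−0.38) × (1−0.32) × (1−0.22) = 0.671152
P(Booster path inoperative) [OR] = 1 − (1−0.39) × (1−0.671152) × (1−0.23) = 0.845540
P(Parking branch unavailable) [AND] = 0.24 × 0.11 = 0.026400
P(Front circuit inoperative) [OR] = 1 − (1−0.38) × (1−0.026400) = 0.396368
P(Service line unavailable) [AND] = 0.31 × 0.10 = 0.031000
P(ABS chain lost) [OR] = 1 − (1−0.32) × (1−0.031000) = 0.341080
P(Braking system failure) [OR] = 1 − (1−0.845540) × (1−0.396368) × (1−0.341080) × (1−0.37) = 0.961295
Rounded to 4 decimal places: P(Braking system failure) ≈ 0.9613.

0.9613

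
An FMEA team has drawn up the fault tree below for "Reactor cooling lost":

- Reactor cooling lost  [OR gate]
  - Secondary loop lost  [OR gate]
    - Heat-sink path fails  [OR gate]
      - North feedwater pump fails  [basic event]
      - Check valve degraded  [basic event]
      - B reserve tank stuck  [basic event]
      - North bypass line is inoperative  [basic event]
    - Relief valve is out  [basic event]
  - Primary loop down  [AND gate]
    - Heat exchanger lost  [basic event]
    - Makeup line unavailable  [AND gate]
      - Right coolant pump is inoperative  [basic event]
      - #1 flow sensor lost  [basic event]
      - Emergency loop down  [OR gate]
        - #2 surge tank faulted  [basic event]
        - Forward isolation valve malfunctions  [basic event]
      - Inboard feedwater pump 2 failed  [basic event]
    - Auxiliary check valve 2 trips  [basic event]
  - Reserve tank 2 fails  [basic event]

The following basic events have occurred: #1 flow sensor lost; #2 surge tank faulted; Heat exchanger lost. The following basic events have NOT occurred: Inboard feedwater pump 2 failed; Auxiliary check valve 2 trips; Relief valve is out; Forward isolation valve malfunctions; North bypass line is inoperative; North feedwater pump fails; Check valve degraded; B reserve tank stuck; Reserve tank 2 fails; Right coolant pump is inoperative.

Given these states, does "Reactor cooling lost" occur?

No

Heat-sink path fails [OR]: North feedwater pump fails=not, Check valve degraded=not, B reserve tank stuck=not, North bypass line is inoperative=not → no input occurs → does not occur.
Secondary loop lost [OR]: Heat-sink path fails=not, Relief valve is out=not → no input occurs → does not occur.
Emergency loop down [OR]: #2 surge tank faulted=occurs, Forward isolation valve malfunctions=not → at least one input occurs → occurs.
Makeup line unavailable [AND]: Right coolant pump is inoperative=not, #1 flow sensor lost=occurs, Emergency loop down=occurs, Inboard feedwater pump 2 failed=not → not all inputs occur → does not occur.
Primary loop down [AND]: Heat exchanger lost=occurs, Makeup line unavailable=not, Auxiliary check valve 2 trips=not → not all inputs occur → does not occur.
Reactor cooling lost [OR]: Secondary loop lost=not, Primary loop down=not, Reserve tank 2 fails=not → no input occurs → does not occur.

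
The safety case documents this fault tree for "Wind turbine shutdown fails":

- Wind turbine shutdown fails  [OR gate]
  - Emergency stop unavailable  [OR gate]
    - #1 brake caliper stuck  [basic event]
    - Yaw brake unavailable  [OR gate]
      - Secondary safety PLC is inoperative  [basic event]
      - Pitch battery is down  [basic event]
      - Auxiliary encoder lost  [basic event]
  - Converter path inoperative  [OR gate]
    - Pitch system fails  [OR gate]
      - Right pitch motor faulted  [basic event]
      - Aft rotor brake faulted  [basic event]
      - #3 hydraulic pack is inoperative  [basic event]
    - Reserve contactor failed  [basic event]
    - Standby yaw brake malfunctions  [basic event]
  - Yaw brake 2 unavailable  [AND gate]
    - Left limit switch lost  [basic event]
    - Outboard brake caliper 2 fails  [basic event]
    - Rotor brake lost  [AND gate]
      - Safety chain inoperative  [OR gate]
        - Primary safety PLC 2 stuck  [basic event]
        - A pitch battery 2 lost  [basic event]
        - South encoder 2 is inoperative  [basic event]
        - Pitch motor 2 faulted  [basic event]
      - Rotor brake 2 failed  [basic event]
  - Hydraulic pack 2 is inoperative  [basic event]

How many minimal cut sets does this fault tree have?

Yaw brake unavailable [OR]: union of children's cut sets → 3 cut set(s).
Emergency stop unavailable [OR]: union of children's cut sets → 4 cut set(s).
Pitch system fails [OR]: union of children's cut sets → 3 cut set(s).
Converter path inoperative [OR]: union of children's cut sets → 5 cut set(s).
Safety chain inoperative [OR]: union of children's cut sets → 4 cut set(s).
Rotor brake lost [AND]: one cut set from each child combined → 4 × 1 = 4 cut set(s).
Yaw brake 2 unavailable [AND]: one cut set from each child combined → 1 × 1 × 4 = 4 cut set(s).
Wind turbine shutdown fails [OR]: union of children's cut sets → 14 cut set(s).

14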